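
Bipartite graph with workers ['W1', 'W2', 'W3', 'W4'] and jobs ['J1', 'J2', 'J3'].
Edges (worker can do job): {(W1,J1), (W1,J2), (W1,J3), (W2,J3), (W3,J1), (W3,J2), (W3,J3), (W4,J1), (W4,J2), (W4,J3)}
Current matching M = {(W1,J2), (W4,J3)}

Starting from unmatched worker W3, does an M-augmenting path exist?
Yes: W3 → J1

An M-augmenting path alternates non-matching / matching edges, starting and ending at unmatched vertices.
Path: W3 → J1
(J1 is unmatched in M, so the path is augmenting.)
Flipping edges along this path would increase |M| from 2 to 3.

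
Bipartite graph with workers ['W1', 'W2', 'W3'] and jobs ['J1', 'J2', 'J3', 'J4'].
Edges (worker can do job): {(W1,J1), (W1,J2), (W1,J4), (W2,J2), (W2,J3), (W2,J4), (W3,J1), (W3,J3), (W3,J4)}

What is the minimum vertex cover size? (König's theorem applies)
Minimum vertex cover size = 3

By König's theorem: in bipartite graphs,
min vertex cover = max matching = 3

Maximum matching has size 3, so minimum vertex cover also has size 3.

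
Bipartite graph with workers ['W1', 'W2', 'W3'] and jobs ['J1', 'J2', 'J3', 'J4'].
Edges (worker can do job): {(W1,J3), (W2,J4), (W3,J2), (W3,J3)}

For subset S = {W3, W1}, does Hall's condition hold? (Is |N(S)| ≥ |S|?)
Yes: |N(S)| = 2, |S| = 2

Subset S = {W3, W1}
Neighbors N(S) = {J2, J3}

|N(S)| = 2, |S| = 2
Hall's condition: |N(S)| ≥ |S| is satisfied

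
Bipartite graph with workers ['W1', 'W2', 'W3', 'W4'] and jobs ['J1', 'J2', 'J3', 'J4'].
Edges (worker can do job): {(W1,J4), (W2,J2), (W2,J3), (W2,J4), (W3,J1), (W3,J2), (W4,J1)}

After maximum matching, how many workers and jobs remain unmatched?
Unmatched: 0 workers, 0 jobs

Maximum matching size: 4
Workers: 4 total, 4 matched, 0 unmatched
Jobs: 4 total, 4 matched, 0 unmatched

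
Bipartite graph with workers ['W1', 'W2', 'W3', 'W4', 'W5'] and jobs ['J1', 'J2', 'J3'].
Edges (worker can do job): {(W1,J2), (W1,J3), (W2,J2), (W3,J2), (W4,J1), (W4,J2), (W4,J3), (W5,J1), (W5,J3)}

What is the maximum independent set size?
Maximum independent set = 5

By König's theorem:
- Min vertex cover = Max matching = 3
- Max independent set = Total vertices - Min vertex cover
- Max independent set = 8 - 3 = 5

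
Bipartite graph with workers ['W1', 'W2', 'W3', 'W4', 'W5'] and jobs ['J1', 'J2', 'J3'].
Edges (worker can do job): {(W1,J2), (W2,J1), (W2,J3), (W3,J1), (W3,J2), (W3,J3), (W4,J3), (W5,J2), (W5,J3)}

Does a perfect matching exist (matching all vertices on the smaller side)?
Yes, perfect matching exists (size 3)

Perfect matching: {(W2,J1), (W3,J2), (W5,J3)}
All 3 vertices on the smaller side are matched.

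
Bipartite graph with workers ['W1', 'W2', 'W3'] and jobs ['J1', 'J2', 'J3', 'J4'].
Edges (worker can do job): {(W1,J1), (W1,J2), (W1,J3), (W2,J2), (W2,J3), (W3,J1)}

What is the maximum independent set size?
Maximum independent set = 4

By König's theorem:
- Min vertex cover = Max matching = 3
- Max independent set = Total vertices - Min vertex cover
- Max independent set = 7 - 3 = 4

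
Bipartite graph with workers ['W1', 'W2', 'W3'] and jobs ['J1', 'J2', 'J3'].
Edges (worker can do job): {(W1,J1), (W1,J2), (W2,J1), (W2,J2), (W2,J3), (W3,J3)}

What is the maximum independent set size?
Maximum independent set = 3

By König's theorem:
- Min vertex cover = Max matching = 3
- Max independent set = Total vertices - Min vertex cover
- Max independent set = 6 - 3 = 3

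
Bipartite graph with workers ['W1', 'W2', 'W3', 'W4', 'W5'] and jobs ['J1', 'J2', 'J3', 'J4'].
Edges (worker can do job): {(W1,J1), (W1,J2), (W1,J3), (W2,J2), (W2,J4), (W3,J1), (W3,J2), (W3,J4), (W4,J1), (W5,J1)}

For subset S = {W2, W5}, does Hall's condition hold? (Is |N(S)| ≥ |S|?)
Yes: |N(S)| = 3, |S| = 2

Subset S = {W2, W5}
Neighbors N(S) = {J1, J2, J4}

|N(S)| = 3, |S| = 2
Hall's condition: |N(S)| ≥ |S| is satisfied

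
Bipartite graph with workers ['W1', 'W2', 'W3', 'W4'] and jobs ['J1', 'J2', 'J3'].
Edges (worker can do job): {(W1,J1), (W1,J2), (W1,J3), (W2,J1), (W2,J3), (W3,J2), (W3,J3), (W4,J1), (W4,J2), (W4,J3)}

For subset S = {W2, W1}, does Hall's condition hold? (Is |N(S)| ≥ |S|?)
Yes: |N(S)| = 3, |S| = 2

Subset S = {W2, W1}
Neighbors N(S) = {J1, J2, J3}

|N(S)| = 3, |S| = 2
Hall's condition: |N(S)| ≥ |S| is satisfied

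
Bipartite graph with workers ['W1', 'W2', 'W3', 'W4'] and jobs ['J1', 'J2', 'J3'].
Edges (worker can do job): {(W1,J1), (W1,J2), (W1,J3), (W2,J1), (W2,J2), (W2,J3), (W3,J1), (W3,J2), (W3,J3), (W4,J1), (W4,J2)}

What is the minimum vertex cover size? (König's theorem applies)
Minimum vertex cover size = 3

By König's theorem: in bipartite graphs,
min vertex cover = max matching = 3

Maximum matching has size 3, so minimum vertex cover also has size 3.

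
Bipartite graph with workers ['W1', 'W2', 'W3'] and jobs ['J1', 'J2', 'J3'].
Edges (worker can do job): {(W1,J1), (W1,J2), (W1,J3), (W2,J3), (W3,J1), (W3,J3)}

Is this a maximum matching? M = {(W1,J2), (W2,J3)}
No, size 2 is not maximum

Proposed matching has size 2.
Maximum matching size for this graph: 3.

This is NOT maximum - can be improved to size 3.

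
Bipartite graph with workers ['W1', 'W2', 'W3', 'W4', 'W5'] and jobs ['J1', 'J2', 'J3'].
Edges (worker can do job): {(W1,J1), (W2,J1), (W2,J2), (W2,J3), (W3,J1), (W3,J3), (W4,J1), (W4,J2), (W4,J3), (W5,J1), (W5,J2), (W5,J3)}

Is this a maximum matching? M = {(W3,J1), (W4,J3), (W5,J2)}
Yes, size 3 is maximum

Proposed matching has size 3.
Maximum matching size for this graph: 3.

This is a maximum matching.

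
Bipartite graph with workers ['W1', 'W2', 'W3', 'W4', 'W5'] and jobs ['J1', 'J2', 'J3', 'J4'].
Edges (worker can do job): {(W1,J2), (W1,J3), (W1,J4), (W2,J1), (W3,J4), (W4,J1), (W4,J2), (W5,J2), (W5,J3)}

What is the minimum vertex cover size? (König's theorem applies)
Minimum vertex cover size = 4

By König's theorem: in bipartite graphs,
min vertex cover = max matching = 4

Maximum matching has size 4, so minimum vertex cover also has size 4.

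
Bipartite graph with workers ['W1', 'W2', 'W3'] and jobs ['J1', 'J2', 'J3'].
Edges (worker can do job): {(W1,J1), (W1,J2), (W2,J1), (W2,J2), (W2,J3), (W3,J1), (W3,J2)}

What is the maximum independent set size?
Maximum independent set = 3

By König's theorem:
- Min vertex cover = Max matching = 3
- Max independent set = Total vertices - Min vertex cover
- Max independent set = 6 - 3 = 3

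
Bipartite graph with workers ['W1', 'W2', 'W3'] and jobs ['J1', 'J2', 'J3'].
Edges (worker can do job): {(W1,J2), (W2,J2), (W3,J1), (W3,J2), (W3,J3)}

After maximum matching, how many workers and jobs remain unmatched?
Unmatched: 1 workers, 1 jobs

Maximum matching size: 2
Workers: 3 total, 2 matched, 1 unmatched
Jobs: 3 total, 2 matched, 1 unmatched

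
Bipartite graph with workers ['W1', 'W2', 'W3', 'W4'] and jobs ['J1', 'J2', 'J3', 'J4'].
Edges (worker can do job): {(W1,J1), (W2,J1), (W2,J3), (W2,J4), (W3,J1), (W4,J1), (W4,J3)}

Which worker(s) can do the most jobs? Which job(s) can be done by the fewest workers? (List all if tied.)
Most versatile: W2 (3 jobs); Least covered: J2 (0 workers)

Worker degrees (jobs they can do): W1:1, W2:3, W3:1, W4:2
Job degrees (workers who can do it): J1:4, J2:0, J3:2, J4:1

Maximum worker degree is 3, achieved by: W2
Minimum job degree is 0, achieved by: J2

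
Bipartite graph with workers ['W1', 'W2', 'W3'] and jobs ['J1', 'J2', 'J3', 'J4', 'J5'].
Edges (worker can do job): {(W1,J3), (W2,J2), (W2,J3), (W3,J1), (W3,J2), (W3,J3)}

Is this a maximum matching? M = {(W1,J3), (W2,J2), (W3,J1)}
Yes, size 3 is maximum

Proposed matching has size 3.
Maximum matching size for this graph: 3.

This is a maximum matching.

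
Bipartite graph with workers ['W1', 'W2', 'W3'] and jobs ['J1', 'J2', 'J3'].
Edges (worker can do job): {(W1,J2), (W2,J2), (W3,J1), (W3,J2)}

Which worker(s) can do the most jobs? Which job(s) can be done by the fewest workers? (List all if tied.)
Most versatile: W3 (2 jobs); Least covered: J3 (0 workers)

Worker degrees (jobs they can do): W1:1, W2:1, W3:2
Job degrees (workers who can do it): J1:1, J2:3, J3:0

Maximum worker degree is 2, achieved by: W3
Minimum job degree is 0, achieved by: J3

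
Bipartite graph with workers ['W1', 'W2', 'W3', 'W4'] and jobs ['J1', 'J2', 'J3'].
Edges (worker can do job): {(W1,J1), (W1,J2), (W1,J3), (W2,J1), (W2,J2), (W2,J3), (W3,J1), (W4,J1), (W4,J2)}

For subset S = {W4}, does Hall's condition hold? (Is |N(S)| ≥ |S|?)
Yes: |N(S)| = 2, |S| = 1

Subset S = {W4}
Neighbors N(S) = {J1, J2}

|N(S)| = 2, |S| = 1
Hall's condition: |N(S)| ≥ |S| is satisfied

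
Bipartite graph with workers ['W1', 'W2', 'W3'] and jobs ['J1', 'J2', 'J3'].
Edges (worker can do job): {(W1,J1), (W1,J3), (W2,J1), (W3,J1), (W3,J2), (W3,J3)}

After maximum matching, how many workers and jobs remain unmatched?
Unmatched: 0 workers, 0 jobs

Maximum matching size: 3
Workers: 3 total, 3 matched, 0 unmatched
Jobs: 3 total, 3 matched, 0 unmatched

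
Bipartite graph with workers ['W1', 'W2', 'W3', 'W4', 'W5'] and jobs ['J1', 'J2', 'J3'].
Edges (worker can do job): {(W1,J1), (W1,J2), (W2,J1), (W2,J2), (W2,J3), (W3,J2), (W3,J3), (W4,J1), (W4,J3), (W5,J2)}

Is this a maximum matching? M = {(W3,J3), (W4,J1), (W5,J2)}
Yes, size 3 is maximum

Proposed matching has size 3.
Maximum matching size for this graph: 3.

This is a maximum matching.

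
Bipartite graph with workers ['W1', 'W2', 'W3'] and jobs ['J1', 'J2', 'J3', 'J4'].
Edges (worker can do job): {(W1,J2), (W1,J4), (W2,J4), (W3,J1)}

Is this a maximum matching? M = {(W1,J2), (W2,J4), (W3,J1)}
Yes, size 3 is maximum

Proposed matching has size 3.
Maximum matching size for this graph: 3.

This is a maximum matching.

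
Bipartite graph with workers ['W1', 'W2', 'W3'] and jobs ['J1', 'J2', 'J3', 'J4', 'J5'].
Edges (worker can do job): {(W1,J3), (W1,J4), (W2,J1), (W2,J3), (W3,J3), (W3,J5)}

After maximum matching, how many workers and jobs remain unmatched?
Unmatched: 0 workers, 2 jobs

Maximum matching size: 3
Workers: 3 total, 3 matched, 0 unmatched
Jobs: 5 total, 3 matched, 2 unmatched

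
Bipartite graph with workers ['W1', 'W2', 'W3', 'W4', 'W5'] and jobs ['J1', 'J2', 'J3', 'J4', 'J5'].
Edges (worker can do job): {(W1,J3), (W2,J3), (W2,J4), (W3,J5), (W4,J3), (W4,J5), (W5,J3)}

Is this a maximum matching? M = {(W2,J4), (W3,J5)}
No, size 2 is not maximum

Proposed matching has size 2.
Maximum matching size for this graph: 3.

This is NOT maximum - can be improved to size 3.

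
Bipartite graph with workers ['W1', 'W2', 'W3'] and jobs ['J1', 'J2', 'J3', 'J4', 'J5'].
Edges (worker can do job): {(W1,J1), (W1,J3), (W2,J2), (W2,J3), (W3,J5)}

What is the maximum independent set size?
Maximum independent set = 5

By König's theorem:
- Min vertex cover = Max matching = 3
- Max independent set = Total vertices - Min vertex cover
- Max independent set = 8 - 3 = 5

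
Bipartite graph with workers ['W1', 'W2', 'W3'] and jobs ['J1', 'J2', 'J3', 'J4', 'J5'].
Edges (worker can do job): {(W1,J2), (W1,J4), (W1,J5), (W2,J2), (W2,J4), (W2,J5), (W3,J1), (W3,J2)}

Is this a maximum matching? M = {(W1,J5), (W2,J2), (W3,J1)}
Yes, size 3 is maximum

Proposed matching has size 3.
Maximum matching size for this graph: 3.

This is a maximum matching.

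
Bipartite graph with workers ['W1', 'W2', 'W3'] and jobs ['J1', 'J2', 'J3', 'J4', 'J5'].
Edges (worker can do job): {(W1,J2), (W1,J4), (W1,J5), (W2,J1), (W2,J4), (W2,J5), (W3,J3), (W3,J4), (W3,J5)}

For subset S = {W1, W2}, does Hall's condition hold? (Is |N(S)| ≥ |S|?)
Yes: |N(S)| = 4, |S| = 2

Subset S = {W1, W2}
Neighbors N(S) = {J1, J2, J4, J5}

|N(S)| = 4, |S| = 2
Hall's condition: |N(S)| ≥ |S| is satisfied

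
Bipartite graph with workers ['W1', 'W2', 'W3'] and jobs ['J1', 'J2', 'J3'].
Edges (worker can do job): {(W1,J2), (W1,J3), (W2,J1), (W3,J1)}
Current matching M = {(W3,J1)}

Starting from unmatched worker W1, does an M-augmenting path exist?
Yes: W1 → J3

An M-augmenting path alternates non-matching / matching edges, starting and ending at unmatched vertices.
Path: W1 → J3
(J3 is unmatched in M, so the path is augmenting.)
Flipping edges along this path would increase |M| from 1 to 2.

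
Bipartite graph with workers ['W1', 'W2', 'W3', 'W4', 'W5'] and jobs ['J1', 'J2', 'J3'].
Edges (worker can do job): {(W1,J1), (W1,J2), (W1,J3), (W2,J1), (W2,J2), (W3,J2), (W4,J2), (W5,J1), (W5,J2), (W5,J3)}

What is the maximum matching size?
Maximum matching size = 3

Maximum matching: {(W1,J3), (W3,J2), (W5,J1)}
Size: 3

This assigns 3 workers to 3 distinct jobs.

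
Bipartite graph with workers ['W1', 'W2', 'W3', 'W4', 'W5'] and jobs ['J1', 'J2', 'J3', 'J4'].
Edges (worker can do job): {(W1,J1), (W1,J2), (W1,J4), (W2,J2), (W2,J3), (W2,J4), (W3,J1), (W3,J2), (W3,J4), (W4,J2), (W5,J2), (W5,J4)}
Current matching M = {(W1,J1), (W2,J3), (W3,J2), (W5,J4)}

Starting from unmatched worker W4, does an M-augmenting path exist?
No augmenting path from W4

Alternating search from W4 reaches jobs: {J1, J2, J4}.
Every reachable job is already matched in M, and following those matched edges back to workers exposes no further unvisited jobs.
No M-augmenting path from W4 exists.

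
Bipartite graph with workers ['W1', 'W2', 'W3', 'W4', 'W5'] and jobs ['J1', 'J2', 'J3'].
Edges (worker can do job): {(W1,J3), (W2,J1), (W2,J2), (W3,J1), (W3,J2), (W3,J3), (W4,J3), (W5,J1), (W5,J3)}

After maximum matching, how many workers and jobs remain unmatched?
Unmatched: 2 workers, 0 jobs

Maximum matching size: 3
Workers: 5 total, 3 matched, 2 unmatched
Jobs: 3 total, 3 matched, 0 unmatched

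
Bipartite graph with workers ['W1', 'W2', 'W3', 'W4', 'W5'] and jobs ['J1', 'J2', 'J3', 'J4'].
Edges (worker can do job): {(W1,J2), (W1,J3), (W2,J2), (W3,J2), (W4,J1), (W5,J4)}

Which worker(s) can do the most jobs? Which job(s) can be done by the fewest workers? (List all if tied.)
Most versatile: W1 (2 jobs); Least covered: J1, J3, J4 (1 workers)

Worker degrees (jobs they can do): W1:2, W2:1, W3:1, W4:1, W5:1
Job degrees (workers who can do it): J1:1, J2:3, J3:1, J4:1

Maximum worker degree is 2, achieved by: W1
Minimum job degree is 1, achieved by: J1, J3, J4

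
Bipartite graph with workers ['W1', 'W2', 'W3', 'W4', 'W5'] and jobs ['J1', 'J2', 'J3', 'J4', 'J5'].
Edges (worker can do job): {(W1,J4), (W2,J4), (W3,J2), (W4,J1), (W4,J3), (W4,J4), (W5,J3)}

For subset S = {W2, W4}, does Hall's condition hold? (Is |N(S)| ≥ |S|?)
Yes: |N(S)| = 3, |S| = 2

Subset S = {W2, W4}
Neighbors N(S) = {J1, J3, J4}

|N(S)| = 3, |S| = 2
Hall's condition: |N(S)| ≥ |S| is satisfied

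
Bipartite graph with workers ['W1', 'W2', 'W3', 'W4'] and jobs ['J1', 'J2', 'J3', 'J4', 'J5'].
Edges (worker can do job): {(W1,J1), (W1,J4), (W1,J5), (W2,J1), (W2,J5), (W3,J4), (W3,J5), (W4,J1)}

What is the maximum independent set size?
Maximum independent set = 6

By König's theorem:
- Min vertex cover = Max matching = 3
- Max independent set = Total vertices - Min vertex cover
- Max independent set = 9 - 3 = 6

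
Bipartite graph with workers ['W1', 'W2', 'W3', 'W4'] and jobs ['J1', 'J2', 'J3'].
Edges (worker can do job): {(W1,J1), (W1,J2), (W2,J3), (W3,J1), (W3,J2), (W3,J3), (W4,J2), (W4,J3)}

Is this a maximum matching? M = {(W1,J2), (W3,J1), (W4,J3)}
Yes, size 3 is maximum

Proposed matching has size 3.
Maximum matching size for this graph: 3.

This is a maximum matching.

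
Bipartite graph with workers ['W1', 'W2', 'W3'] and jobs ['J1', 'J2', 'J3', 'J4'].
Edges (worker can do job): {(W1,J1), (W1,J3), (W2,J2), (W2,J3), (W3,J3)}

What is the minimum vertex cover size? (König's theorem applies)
Minimum vertex cover size = 3

By König's theorem: in bipartite graphs,
min vertex cover = max matching = 3

Maximum matching has size 3, so minimum vertex cover also has size 3.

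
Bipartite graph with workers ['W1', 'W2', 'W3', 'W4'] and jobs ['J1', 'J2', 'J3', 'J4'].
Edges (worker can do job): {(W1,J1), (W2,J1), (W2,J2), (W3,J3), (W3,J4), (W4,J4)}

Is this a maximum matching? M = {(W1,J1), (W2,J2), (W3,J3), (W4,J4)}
Yes, size 4 is maximum

Proposed matching has size 4.
Maximum matching size for this graph: 4.

This is a maximum matching.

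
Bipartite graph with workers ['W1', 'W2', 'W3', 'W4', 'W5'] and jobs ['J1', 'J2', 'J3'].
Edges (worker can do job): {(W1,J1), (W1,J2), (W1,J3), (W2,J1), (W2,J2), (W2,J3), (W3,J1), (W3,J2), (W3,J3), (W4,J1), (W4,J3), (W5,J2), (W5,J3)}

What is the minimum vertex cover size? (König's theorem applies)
Minimum vertex cover size = 3

By König's theorem: in bipartite graphs,
min vertex cover = max matching = 3

Maximum matching has size 3, so minimum vertex cover also has size 3.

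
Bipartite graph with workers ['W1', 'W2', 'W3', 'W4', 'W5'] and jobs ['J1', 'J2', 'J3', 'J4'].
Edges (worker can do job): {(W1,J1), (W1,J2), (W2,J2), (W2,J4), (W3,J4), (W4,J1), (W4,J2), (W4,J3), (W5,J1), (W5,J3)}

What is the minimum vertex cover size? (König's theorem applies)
Minimum vertex cover size = 4

By König's theorem: in bipartite graphs,
min vertex cover = max matching = 4

Maximum matching has size 4, so minimum vertex cover also has size 4.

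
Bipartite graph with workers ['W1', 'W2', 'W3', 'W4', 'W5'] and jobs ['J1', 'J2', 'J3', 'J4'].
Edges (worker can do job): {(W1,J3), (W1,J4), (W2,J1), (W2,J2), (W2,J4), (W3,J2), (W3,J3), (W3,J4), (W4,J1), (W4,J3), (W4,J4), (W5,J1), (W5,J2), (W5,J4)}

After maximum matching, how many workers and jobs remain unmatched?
Unmatched: 1 workers, 0 jobs

Maximum matching size: 4
Workers: 5 total, 4 matched, 1 unmatched
Jobs: 4 total, 4 matched, 0 unmatched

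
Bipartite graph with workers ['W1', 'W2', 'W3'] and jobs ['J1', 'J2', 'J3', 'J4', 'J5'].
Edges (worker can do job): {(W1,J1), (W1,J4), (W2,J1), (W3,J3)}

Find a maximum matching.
Matching: {(W1,J4), (W2,J1), (W3,J3)}

Maximum matching (size 3):
  W1 → J4
  W2 → J1
  W3 → J3

Each worker is assigned to at most one job, and each job to at most one worker.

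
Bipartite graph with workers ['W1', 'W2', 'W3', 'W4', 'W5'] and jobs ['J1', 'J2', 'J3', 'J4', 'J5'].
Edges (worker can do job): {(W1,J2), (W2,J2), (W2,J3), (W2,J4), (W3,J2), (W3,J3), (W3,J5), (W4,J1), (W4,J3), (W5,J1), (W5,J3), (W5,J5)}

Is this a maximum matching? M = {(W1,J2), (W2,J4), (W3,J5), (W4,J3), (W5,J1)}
Yes, size 5 is maximum

Proposed matching has size 5.
Maximum matching size for this graph: 5.

This is a maximum matching.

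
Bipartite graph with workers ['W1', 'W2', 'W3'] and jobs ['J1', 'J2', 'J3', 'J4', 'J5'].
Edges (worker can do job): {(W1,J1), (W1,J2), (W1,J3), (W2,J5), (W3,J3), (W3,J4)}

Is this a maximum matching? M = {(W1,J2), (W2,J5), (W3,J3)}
Yes, size 3 is maximum

Proposed matching has size 3.
Maximum matching size for this graph: 3.

This is a maximum matching.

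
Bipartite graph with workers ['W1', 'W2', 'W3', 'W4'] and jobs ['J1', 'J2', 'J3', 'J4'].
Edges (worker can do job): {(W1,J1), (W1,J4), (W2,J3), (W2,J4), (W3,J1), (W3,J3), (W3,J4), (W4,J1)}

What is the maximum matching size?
Maximum matching size = 3

Maximum matching: {(W2,J3), (W3,J4), (W4,J1)}
Size: 3

This assigns 3 workers to 3 distinct jobs.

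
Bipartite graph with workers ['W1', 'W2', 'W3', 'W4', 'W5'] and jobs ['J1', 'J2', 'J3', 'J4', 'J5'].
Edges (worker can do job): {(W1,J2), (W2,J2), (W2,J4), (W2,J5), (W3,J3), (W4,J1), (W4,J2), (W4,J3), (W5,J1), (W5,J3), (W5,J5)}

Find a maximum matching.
Matching: {(W1,J2), (W2,J4), (W3,J3), (W4,J1), (W5,J5)}

Maximum matching (size 5):
  W1 → J2
  W2 → J4
  W3 → J3
  W4 → J1
  W5 → J5

Each worker is assigned to at most one job, and each job to at most one worker.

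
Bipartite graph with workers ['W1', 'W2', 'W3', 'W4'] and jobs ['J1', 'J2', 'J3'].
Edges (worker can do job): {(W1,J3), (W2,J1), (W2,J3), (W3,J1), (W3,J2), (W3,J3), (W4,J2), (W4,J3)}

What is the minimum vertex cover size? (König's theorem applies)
Minimum vertex cover size = 3

By König's theorem: in bipartite graphs,
min vertex cover = max matching = 3

Maximum matching has size 3, so minimum vertex cover also has size 3.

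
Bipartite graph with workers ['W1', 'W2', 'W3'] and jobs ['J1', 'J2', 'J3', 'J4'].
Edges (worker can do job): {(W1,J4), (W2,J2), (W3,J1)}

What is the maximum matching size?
Maximum matching size = 3

Maximum matching: {(W1,J4), (W2,J2), (W3,J1)}
Size: 3

This assigns 3 workers to 3 distinct jobs.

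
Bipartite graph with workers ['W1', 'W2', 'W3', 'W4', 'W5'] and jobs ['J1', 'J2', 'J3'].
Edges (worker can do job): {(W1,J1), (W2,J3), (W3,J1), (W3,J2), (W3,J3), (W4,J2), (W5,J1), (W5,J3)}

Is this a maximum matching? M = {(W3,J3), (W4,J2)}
No, size 2 is not maximum

Proposed matching has size 2.
Maximum matching size for this graph: 3.

This is NOT maximum - can be improved to size 3.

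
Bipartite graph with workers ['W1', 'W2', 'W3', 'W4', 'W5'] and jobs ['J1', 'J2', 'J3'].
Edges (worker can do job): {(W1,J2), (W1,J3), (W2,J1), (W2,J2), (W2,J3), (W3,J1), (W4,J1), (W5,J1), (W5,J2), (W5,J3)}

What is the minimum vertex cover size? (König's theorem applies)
Minimum vertex cover size = 3

By König's theorem: in bipartite graphs,
min vertex cover = max matching = 3

Maximum matching has size 3, so minimum vertex cover also has size 3.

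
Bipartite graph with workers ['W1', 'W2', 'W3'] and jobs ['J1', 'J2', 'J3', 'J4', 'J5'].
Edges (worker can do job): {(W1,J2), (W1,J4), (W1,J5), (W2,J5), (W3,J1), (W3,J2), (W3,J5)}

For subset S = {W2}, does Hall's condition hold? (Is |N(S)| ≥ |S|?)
Yes: |N(S)| = 1, |S| = 1

Subset S = {W2}
Neighbors N(S) = {J5}

|N(S)| = 1, |S| = 1
Hall's condition: |N(S)| ≥ |S| is satisfied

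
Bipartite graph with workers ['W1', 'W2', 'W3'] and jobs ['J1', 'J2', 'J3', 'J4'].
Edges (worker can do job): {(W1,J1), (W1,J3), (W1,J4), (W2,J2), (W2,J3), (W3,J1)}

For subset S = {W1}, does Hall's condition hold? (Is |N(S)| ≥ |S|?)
Yes: |N(S)| = 3, |S| = 1

Subset S = {W1}
Neighbors N(S) = {J1, J3, J4}

|N(S)| = 3, |S| = 1
Hall's condition: |N(S)| ≥ |S| is satisfied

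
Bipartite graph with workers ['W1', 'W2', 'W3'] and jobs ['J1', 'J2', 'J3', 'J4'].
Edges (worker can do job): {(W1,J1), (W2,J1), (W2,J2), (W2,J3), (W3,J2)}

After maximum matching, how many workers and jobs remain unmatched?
Unmatched: 0 workers, 1 jobs

Maximum matching size: 3
Workers: 3 total, 3 matched, 0 unmatched
Jobs: 4 total, 3 matched, 1 unmatched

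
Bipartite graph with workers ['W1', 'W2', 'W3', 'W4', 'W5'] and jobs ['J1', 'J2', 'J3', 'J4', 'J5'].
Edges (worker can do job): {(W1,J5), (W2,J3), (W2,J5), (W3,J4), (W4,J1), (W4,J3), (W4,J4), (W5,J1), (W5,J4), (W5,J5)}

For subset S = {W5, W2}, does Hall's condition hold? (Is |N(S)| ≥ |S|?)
Yes: |N(S)| = 4, |S| = 2

Subset S = {W5, W2}
Neighbors N(S) = {J1, J3, J4, J5}

|N(S)| = 4, |S| = 2
Hall's condition: |N(S)| ≥ |S| is satisfied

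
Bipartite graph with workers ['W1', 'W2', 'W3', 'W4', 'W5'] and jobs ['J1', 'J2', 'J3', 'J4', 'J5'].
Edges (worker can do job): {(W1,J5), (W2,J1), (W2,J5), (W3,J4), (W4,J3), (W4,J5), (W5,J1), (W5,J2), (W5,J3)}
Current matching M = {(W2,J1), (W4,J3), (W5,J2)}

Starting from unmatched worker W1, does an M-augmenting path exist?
Yes: W1 → J5

An M-augmenting path alternates non-matching / matching edges, starting and ending at unmatched vertices.
Path: W1 → J5
(J5 is unmatched in M, so the path is augmenting.)
Flipping edges along this path would increase |M| from 3 to 4.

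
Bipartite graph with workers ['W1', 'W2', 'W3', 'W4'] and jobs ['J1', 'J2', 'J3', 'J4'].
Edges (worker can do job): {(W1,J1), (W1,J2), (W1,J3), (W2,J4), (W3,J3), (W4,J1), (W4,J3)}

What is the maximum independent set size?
Maximum independent set = 4

By König's theorem:
- Min vertex cover = Max matching = 4
- Max independent set = Total vertices - Min vertex cover
- Max independent set = 8 - 4 = 4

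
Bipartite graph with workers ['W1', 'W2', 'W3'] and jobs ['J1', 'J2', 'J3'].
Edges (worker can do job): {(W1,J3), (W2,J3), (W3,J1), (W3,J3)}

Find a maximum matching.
Matching: {(W1,J3), (W3,J1)}

Maximum matching (size 2):
  W1 → J3
  W3 → J1

Each worker is assigned to at most one job, and each job to at most one worker.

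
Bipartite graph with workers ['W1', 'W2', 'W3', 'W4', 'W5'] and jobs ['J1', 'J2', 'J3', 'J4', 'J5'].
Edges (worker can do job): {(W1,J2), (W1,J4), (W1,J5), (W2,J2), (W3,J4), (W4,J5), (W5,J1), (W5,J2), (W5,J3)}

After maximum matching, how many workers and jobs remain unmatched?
Unmatched: 1 workers, 1 jobs

Maximum matching size: 4
Workers: 5 total, 4 matched, 1 unmatched
Jobs: 5 total, 4 matched, 1 unmatched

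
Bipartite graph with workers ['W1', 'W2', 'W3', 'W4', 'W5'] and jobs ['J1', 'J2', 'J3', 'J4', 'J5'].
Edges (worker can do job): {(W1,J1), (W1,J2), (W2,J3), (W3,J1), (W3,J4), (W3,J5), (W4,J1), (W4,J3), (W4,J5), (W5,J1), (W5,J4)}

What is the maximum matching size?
Maximum matching size = 5

Maximum matching: {(W1,J2), (W2,J3), (W3,J4), (W4,J5), (W5,J1)}
Size: 5

This assigns 5 workers to 5 distinct jobs.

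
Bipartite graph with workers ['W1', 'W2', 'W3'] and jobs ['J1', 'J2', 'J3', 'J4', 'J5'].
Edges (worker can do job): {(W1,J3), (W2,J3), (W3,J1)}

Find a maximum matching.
Matching: {(W1,J3), (W3,J1)}

Maximum matching (size 2):
  W1 → J3
  W3 → J1

Each worker is assigned to at most one job, and each job to at most one worker.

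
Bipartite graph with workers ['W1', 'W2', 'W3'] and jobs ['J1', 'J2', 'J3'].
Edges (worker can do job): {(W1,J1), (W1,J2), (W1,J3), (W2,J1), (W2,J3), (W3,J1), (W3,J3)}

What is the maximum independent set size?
Maximum independent set = 3

By König's theorem:
- Min vertex cover = Max matching = 3
- Max independent set = Total vertices - Min vertex cover
- Max independent set = 6 - 3 = 3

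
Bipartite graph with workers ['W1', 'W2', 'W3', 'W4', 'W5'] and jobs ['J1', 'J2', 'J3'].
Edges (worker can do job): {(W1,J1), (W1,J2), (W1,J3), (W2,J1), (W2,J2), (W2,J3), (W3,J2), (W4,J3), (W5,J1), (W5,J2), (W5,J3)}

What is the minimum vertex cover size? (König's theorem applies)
Minimum vertex cover size = 3

By König's theorem: in bipartite graphs,
min vertex cover = max matching = 3

Maximum matching has size 3, so minimum vertex cover also has size 3.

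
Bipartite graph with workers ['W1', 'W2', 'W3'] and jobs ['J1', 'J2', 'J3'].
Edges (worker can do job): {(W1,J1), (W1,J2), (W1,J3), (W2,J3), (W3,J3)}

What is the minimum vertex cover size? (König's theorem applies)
Minimum vertex cover size = 2

By König's theorem: in bipartite graphs,
min vertex cover = max matching = 2

Maximum matching has size 2, so minimum vertex cover also has size 2.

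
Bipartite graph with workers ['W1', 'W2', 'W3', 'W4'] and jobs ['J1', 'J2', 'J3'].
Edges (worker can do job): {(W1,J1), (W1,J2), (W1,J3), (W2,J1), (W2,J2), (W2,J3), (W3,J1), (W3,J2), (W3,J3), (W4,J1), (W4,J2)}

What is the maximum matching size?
Maximum matching size = 3

Maximum matching: {(W1,J2), (W3,J3), (W4,J1)}
Size: 3

This assigns 3 workers to 3 distinct jobs.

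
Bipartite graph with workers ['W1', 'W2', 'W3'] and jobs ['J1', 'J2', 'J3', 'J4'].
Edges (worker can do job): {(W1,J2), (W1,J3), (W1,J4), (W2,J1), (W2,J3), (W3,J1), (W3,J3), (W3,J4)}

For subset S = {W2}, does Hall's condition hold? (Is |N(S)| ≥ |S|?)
Yes: |N(S)| = 2, |S| = 1

Subset S = {W2}
Neighbors N(S) = {J1, J3}

|N(S)| = 2, |S| = 1
Hall's condition: |N(S)| ≥ |S| is satisfied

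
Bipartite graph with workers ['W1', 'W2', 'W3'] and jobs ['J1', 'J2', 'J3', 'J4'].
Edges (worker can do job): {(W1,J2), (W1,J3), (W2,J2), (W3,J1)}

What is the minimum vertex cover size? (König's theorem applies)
Minimum vertex cover size = 3

By König's theorem: in bipartite graphs,
min vertex cover = max matching = 3

Maximum matching has size 3, so minimum vertex cover also has size 3.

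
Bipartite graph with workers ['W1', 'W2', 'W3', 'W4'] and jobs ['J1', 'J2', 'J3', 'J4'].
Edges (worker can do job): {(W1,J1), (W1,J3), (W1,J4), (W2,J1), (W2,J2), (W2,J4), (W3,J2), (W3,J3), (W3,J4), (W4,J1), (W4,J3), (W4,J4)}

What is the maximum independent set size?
Maximum independent set = 4

By König's theorem:
- Min vertex cover = Max matching = 4
- Max independent set = Total vertices - Min vertex cover
- Max independent set = 8 - 4 = 4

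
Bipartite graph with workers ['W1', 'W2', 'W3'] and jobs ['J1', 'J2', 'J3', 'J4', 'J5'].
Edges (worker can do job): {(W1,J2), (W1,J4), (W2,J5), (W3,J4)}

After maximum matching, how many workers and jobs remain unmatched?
Unmatched: 0 workers, 2 jobs

Maximum matching size: 3
Workers: 3 total, 3 matched, 0 unmatched
Jobs: 5 total, 3 matched, 2 unmatched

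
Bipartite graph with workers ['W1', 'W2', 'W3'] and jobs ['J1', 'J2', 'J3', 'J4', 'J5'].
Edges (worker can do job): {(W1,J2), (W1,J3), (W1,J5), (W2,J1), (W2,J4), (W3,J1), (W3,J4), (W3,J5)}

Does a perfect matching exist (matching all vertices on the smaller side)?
Yes, perfect matching exists (size 3)

Perfect matching: {(W1,J3), (W2,J4), (W3,J1)}
All 3 vertices on the smaller side are matched.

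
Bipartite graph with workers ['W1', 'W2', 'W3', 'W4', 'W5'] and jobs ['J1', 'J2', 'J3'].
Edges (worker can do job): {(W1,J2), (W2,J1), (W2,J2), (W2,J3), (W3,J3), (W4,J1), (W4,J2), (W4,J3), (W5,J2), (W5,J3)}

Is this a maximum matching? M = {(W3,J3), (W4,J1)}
No, size 2 is not maximum

Proposed matching has size 2.
Maximum matching size for this graph: 3.

This is NOT maximum - can be improved to size 3.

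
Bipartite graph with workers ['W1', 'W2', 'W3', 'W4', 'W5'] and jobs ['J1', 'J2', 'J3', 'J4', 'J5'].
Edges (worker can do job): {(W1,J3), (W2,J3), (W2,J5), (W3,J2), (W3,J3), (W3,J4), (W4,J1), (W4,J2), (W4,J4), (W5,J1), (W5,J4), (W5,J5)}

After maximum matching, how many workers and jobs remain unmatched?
Unmatched: 0 workers, 0 jobs

Maximum matching size: 5
Workers: 5 total, 5 matched, 0 unmatched
Jobs: 5 total, 5 matched, 0 unmatched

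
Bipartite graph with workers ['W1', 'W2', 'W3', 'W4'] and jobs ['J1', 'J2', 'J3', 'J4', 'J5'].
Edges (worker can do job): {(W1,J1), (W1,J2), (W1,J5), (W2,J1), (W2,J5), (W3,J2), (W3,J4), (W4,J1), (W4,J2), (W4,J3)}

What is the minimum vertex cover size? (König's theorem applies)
Minimum vertex cover size = 4

By König's theorem: in bipartite graphs,
min vertex cover = max matching = 4

Maximum matching has size 4, so minimum vertex cover also has size 4.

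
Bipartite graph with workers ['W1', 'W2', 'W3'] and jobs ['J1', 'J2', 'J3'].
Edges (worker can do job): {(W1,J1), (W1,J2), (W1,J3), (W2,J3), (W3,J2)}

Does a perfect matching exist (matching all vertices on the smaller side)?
Yes, perfect matching exists (size 3)

Perfect matching: {(W1,J1), (W2,J3), (W3,J2)}
All 3 vertices on the smaller side are matched.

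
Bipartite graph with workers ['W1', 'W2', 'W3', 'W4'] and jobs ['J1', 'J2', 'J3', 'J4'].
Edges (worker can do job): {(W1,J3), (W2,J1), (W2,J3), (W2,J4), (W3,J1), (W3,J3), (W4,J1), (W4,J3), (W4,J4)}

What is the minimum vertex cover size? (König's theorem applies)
Minimum vertex cover size = 3

By König's theorem: in bipartite graphs,
min vertex cover = max matching = 3

Maximum matching has size 3, so minimum vertex cover also has size 3.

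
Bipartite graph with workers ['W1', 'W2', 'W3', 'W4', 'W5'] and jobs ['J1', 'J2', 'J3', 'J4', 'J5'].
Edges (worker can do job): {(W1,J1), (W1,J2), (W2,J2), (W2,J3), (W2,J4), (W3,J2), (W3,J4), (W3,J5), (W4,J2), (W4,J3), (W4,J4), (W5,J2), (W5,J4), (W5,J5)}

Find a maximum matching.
Matching: {(W1,J1), (W2,J2), (W3,J4), (W4,J3), (W5,J5)}

Maximum matching (size 5):
  W1 → J1
  W2 → J2
  W3 → J4
  W4 → J3
  W5 → J5

Each worker is assigned to at most one job, and each job to at most one worker.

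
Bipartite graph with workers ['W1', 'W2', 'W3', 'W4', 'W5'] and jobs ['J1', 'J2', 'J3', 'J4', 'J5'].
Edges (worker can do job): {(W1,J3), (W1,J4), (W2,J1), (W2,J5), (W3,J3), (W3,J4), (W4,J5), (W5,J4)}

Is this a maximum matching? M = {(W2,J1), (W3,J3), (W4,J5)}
No, size 3 is not maximum

Proposed matching has size 3.
Maximum matching size for this graph: 4.

This is NOT maximum - can be improved to size 4.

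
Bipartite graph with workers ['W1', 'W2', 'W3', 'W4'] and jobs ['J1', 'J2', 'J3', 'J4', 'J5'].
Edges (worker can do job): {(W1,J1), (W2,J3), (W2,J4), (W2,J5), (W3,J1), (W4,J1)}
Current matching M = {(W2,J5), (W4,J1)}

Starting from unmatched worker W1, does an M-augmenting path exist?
No augmenting path from W1

Alternating search from W1 reaches jobs: {J1}.
Every reachable job is already matched in M, and following those matched edges back to workers exposes no further unvisited jobs.
No M-augmenting path from W1 exists.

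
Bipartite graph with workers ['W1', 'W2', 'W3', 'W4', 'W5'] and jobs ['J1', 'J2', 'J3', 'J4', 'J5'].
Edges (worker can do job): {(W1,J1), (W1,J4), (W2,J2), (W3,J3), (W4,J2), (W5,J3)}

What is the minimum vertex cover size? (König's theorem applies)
Minimum vertex cover size = 3

By König's theorem: in bipartite graphs,
min vertex cover = max matching = 3

Maximum matching has size 3, so minimum vertex cover also has size 3.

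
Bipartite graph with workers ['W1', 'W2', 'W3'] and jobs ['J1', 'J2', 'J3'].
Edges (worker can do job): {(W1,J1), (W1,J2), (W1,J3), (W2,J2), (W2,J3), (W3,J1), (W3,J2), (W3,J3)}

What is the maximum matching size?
Maximum matching size = 3

Maximum matching: {(W1,J2), (W2,J3), (W3,J1)}
Size: 3

This assigns 3 workers to 3 distinct jobs.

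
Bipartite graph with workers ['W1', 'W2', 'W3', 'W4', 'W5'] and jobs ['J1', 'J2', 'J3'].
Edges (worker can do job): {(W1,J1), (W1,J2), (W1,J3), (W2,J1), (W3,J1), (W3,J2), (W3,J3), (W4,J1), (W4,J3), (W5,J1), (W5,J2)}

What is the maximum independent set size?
Maximum independent set = 5

By König's theorem:
- Min vertex cover = Max matching = 3
- Max independent set = Total vertices - Min vertex cover
- Max independent set = 8 - 3 = 5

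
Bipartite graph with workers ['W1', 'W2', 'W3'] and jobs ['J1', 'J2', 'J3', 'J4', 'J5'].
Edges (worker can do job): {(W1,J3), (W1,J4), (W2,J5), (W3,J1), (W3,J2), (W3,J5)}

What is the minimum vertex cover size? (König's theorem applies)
Minimum vertex cover size = 3

By König's theorem: in bipartite graphs,
min vertex cover = max matching = 3

Maximum matching has size 3, so minimum vertex cover also has size 3.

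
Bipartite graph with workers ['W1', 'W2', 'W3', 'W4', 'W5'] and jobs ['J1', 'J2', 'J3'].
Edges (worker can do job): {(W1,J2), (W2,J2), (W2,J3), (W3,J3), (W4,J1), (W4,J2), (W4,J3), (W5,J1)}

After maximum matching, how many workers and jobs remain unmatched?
Unmatched: 2 workers, 0 jobs

Maximum matching size: 3
Workers: 5 total, 3 matched, 2 unmatched
Jobs: 3 total, 3 matched, 0 unmatched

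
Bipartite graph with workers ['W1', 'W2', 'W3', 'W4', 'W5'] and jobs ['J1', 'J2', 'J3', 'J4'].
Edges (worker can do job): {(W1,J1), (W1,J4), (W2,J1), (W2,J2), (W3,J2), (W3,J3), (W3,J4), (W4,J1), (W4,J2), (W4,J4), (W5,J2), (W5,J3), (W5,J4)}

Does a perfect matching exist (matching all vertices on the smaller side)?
Yes, perfect matching exists (size 4)

Perfect matching: {(W1,J1), (W3,J3), (W4,J2), (W5,J4)}
All 4 vertices on the smaller side are matched.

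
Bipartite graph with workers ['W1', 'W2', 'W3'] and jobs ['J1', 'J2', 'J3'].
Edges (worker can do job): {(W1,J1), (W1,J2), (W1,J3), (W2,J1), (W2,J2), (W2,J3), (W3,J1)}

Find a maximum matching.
Matching: {(W1,J2), (W2,J3), (W3,J1)}

Maximum matching (size 3):
  W1 → J2
  W2 → J3
  W3 → J1

Each worker is assigned to at most one job, and each job to at most one worker.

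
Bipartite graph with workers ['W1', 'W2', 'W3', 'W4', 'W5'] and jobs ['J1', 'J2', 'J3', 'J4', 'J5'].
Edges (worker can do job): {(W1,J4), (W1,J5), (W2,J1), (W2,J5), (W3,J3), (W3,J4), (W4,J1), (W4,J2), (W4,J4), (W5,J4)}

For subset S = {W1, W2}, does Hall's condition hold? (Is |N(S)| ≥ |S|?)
Yes: |N(S)| = 3, |S| = 2

Subset S = {W1, W2}
Neighbors N(S) = {J1, J4, J5}

|N(S)| = 3, |S| = 2
Hall's condition: |N(S)| ≥ |S| is satisfied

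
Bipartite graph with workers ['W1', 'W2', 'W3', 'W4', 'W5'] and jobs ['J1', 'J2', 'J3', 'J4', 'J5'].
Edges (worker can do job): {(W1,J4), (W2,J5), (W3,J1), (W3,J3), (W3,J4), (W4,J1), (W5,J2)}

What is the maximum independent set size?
Maximum independent set = 5

By König's theorem:
- Min vertex cover = Max matching = 5
- Max independent set = Total vertices - Min vertex cover
- Max independent set = 10 - 5 = 5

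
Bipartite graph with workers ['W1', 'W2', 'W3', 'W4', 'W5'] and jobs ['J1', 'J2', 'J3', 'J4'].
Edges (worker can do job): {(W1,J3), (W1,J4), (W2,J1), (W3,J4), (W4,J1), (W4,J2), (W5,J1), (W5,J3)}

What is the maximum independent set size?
Maximum independent set = 5

By König's theorem:
- Min vertex cover = Max matching = 4
- Max independent set = Total vertices - Min vertex cover
- Max independent set = 9 - 4 = 5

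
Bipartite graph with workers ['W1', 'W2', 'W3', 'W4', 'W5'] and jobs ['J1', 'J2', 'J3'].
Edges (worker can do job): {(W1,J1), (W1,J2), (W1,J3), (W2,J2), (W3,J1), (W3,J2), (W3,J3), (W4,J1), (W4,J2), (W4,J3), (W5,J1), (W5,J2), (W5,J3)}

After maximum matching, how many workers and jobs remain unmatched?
Unmatched: 2 workers, 0 jobs

Maximum matching size: 3
Workers: 5 total, 3 matched, 2 unmatched
Jobs: 3 total, 3 matched, 0 unmatched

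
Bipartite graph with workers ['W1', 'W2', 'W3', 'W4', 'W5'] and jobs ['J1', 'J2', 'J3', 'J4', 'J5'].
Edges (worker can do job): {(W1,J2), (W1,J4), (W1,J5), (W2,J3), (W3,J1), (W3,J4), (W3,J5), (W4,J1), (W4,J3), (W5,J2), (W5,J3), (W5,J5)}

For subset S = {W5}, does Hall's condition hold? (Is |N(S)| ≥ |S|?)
Yes: |N(S)| = 3, |S| = 1

Subset S = {W5}
Neighbors N(S) = {J2, J3, J5}

|N(S)| = 3, |S| = 1
Hall's condition: |N(S)| ≥ |S| is satisfied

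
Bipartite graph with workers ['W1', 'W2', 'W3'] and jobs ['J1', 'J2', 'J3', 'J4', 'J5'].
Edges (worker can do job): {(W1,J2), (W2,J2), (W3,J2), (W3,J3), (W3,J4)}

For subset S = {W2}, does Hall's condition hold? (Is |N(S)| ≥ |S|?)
Yes: |N(S)| = 1, |S| = 1

Subset S = {W2}
Neighbors N(S) = {J2}

|N(S)| = 1, |S| = 1
Hall's condition: |N(S)| ≥ |S| is satisfied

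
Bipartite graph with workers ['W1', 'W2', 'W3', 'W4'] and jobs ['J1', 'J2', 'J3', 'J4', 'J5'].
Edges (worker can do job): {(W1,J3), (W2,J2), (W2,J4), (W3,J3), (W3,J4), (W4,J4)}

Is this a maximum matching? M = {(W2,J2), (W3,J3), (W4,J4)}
Yes, size 3 is maximum

Proposed matching has size 3.
Maximum matching size for this graph: 3.

This is a maximum matching.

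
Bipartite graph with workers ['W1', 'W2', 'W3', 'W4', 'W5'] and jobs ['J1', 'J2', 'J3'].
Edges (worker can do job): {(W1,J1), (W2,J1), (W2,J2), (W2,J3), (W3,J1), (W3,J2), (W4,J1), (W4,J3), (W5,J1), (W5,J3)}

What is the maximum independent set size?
Maximum independent set = 5

By König's theorem:
- Min vertex cover = Max matching = 3
- Max independent set = Total vertices - Min vertex cover
- Max independent set = 8 - 3 = 5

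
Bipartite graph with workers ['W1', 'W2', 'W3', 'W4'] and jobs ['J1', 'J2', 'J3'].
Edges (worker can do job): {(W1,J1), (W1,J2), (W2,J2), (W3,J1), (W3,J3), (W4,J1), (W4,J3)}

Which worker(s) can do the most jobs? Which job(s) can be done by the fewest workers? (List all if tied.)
Most versatile: W1, W3, W4 (2 jobs); Least covered: J2, J3 (2 workers)

Worker degrees (jobs they can do): W1:2, W2:1, W3:2, W4:2
Job degrees (workers who can do it): J1:3, J2:2, J3:2

Maximum worker degree is 2, achieved by: W1, W3, W4
Minimum job degree is 2, achieved by: J2, J3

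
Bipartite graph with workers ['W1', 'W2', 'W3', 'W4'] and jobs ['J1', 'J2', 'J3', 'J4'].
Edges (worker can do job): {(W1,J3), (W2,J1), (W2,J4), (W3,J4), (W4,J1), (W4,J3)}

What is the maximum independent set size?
Maximum independent set = 5

By König's theorem:
- Min vertex cover = Max matching = 3
- Max independent set = Total vertices - Min vertex cover
- Max independent set = 8 - 3 = 5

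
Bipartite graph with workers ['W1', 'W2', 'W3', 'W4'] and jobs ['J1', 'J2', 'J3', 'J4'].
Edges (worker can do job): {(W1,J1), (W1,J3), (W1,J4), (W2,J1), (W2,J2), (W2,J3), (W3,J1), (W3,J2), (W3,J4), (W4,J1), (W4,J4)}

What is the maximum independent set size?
Maximum independent set = 4

By König's theorem:
- Min vertex cover = Max matching = 4
- Max independent set = Total vertices - Min vertex cover
- Max independent set = 8 - 4 = 4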